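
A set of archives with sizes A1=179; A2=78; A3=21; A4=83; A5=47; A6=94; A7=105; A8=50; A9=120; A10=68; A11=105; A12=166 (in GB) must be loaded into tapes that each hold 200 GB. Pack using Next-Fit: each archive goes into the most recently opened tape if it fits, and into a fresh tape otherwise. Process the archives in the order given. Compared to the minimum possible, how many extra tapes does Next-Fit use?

Next-Fit: [179] [78,21,83] [47,94] [105,50] [120,68] [105] [166] → 7 tapes.
Total size 1116 GB; any packing needs at least ⌈1116/200⌉ = 6 tapes.
An optimal packing achieves that bound: [179,21] [166] [120,78] [105,94] [105,83] [68,50,47] → 6 tapes.
Excess: 7 − 6 = 1.

1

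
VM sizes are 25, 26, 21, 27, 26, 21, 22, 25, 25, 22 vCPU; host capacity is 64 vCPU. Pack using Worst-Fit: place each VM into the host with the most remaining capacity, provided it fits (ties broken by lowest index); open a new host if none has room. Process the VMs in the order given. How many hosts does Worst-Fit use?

host 1: place 25 vCPU, 39 vCPU left
host 1: place 26 vCPU, 13 vCPU left
host 2: place 21 vCPU, 43 vCPU left
host 2: place 27 vCPU, 16 vCPU left
host 3: place 26 vCPU, 38 vCPU left
host 3: place 21 vCPU, 17 vCPU left
host 4: place 22 vCPU, 42 vCPU left
host 4: place 25 vCPU, 17 vCPU left
host 5: place 25 vCPU, 39 vCPU left
host 5: place 22 vCPU, 17 vCPU left

5 hosts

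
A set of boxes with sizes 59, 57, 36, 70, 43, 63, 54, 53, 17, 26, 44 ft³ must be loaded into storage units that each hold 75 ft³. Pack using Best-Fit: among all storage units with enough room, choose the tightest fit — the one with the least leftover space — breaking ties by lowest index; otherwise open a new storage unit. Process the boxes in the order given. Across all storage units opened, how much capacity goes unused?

storage unit 1: place 59 ft³, 16 ft³ left
storage unit 2: place 57 ft³, 18 ft³ left
storage unit 3: place 36 ft³, 39 ft³ left
storage unit 4: place 70 ft³, 5 ft³ left
storage unit 5: place 43 ft³, 32 ft³ left
storage unit 6: place 63 ft³, 12 ft³ left
storage unit 7: place 54 ft³, 21 ft³ left
storage unit 8: place 53 ft³, 22 ft³ left
storage unit 2: place 17 ft³, 1 ft³ left
storage unit 5: place 26 ft³, 6 ft³ left
storage unit 9: place 44 ft³, 31 ft³ left
9 storage units × 75 ft³ = 675 ft³; used 522 ft³; unused 153 ft³.

153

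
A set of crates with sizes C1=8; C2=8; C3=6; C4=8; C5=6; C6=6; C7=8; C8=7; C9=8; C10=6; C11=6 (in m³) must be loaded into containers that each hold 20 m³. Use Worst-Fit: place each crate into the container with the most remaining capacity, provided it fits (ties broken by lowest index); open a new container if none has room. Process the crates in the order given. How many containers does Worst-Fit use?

5 containers

Put C1 (8 m³) in container 1; 12 m³ remain.
Put C2 (8 m³) in container 1; 4 m³ remain.
Put C3 (6 m³) in container 2; 14 m³ remain.
Put C4 (8 m³) in container 2; 6 m³ remain.
Put C5 (6 m³) in container 2; 0 m³ remain.
Put C6 (6 m³) in container 3; 14 m³ remain.
Put C7 (8 m³) in container 3; 6 m³ remain.
Put C8 (7 m³) in container 4; 13 m³ remain.
Put C9 (8 m³) in container 4; 5 m³ remain.
Put C10 (6 m³) in container 3; 0 m³ remain.
Put C11 (6 m³) in container 5; 14 m³ remain.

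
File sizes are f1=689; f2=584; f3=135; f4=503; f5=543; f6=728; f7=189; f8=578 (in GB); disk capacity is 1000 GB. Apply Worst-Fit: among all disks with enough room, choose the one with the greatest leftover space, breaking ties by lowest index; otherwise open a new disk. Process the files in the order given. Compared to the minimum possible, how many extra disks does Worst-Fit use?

Worst-Fit: [689] [584,135] [503,189] [543] [728] [578] → 6 disks.
6 files exceed 500 GB (half the capacity), and no two of those can share a disk, so at least 6 disks are needed.
So 6 is already optimal.

0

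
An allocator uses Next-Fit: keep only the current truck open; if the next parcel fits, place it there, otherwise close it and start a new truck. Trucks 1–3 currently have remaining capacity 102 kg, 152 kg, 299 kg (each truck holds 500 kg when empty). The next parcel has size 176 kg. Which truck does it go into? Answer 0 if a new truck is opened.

Next-Fit only looks at truck 3, which has 299 kg free.
176 kg fits there.

3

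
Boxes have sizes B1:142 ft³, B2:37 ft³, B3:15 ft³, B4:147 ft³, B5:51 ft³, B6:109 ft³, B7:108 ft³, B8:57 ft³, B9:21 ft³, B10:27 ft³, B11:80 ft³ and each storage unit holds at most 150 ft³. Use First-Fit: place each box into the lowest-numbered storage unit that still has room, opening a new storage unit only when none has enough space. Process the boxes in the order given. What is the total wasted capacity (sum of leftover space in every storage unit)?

106

storage unit 1: place B1 (142 ft³), 8 ft³ left
storage unit 2: place B2 (37 ft³), 113 ft³ left
storage unit 2: place B3 (15 ft³), 98 ft³ left
storage unit 3: place B4 (147 ft³), 3 ft³ left
storage unit 2: place B5 (51 ft³), 47 ft³ left
storage unit 4: place B6 (109 ft³), 41 ft³ left
storage unit 5: place B7 (108 ft³), 42 ft³ left
storage unit 6: place B8 (57 ft³), 93 ft³ left
storage unit 2: place B9 (21 ft³), 26 ft³ left
storage unit 4: place B10 (27 ft³), 14 ft³ left
storage unit 6: place B11 (80 ft³), 13 ft³ left
6 storage units × 150 ft³ = 900 ft³; used 794 ft³; unused 106 ft³.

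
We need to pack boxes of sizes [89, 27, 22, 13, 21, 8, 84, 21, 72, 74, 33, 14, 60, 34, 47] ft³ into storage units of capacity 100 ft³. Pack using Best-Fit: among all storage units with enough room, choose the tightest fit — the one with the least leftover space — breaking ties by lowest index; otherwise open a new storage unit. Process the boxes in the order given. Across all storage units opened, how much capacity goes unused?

81

89 ft³ → storage unit 1 (remaining 11 ft³)
27 ft³ → storage unit 2 (remaining 73 ft³)
22 ft³ → storage unit 2 (remaining 51 ft³)
13 ft³ → storage unit 2 (remaining 38 ft³)
21 ft³ → storage unit 2 (remaining 17 ft³)
8 ft³ → storage unit 1 (remaining 3 ft³)
84 ft³ → storage unit 3 (remaining 16 ft³)
21 ft³ → storage unit 4 (remaining 79 ft³)
72 ft³ → storage unit 4 (remaining 7 ft³)
74 ft³ → storage unit 5 (remaining 26 ft³)
33 ft³ → storage unit 6 (remaining 67 ft³)
14 ft³ → storage unit 3 (remaining 2 ft³)
60 ft³ → storage unit 6 (remaining 7 ft³)
34 ft³ → storage unit 7 (remaining 66 ft³)
47 ft³ → storage unit 7 (remaining 19 ft³)
7 storage units × 100 ft³ = 700 ft³; used 619 ft³; unused 81 ft³.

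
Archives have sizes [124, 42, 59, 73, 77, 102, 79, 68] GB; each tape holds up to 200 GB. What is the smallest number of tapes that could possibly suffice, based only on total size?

Total size = 124 + 42 + 59 + 73 + 77 + 102 + 79 + 68 = 624 GB.
⌈624 / 200⌉ = 4.

4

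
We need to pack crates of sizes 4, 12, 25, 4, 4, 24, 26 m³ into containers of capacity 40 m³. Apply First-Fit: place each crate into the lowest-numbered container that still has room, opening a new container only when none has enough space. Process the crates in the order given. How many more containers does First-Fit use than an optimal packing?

First-Fit: [4,12,4,4] [25] [24] [26] → 4 containers.
Total size 99 m³; any packing needs at least ⌈99/40⌉ = 3 containers.
An optimal packing achieves that bound: [26,12] [25,4,4,4] [24] → 3 containers.
Excess: 4 − 3 = 1.

1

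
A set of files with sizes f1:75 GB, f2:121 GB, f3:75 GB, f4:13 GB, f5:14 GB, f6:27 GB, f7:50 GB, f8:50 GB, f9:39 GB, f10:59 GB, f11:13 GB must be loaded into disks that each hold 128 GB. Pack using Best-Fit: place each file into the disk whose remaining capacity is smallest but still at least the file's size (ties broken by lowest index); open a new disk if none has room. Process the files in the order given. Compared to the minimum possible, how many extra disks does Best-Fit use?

0

Best-Fit: [75,13,14,13] [121] [75,27] [50,50] [39,59] → 5 disks.
Total size 536 GB; any packing needs at least ⌈536/128⌉ = 5 disks.
So 5 is already optimal.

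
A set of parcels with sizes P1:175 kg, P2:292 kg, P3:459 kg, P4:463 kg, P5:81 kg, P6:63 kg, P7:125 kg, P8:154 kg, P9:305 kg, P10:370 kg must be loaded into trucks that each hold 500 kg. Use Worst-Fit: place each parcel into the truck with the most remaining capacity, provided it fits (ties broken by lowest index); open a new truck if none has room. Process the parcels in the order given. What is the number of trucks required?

P1 (175 kg) → truck 1 (remaining 325 kg)
P2 (292 kg) → truck 1 (remaining 33 kg)
P3 (459 kg) → truck 2 (remaining 41 kg)
P4 (463 kg) → truck 3 (remaining 37 kg)
P5 (81 kg) → truck 4 (remaining 419 kg)
P6 (63 kg) → truck 4 (remaining 356 kg)
P7 (125 kg) → truck 4 (remaining 231 kg)
P8 (154 kg) → truck 4 (remaining 77 kg)
P9 (305 kg) → truck 5 (remaining 195 kg)
P10 (370 kg) → truck 6 (remaining 130 kg)

6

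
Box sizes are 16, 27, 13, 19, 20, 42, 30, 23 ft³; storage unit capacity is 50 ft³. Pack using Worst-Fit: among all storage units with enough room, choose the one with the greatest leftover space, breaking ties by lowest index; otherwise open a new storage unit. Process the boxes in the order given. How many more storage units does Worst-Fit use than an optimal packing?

1

Worst-Fit: [16,27] [13,19] [20,30] [42] [23] → 5 storage units.
Total size 190 ft³; any packing needs at least ⌈190/50⌉ = 4 storage units.
An optimal packing achieves that bound: [42] [30,20] [27,23] [19,16,13] → 4 storage units.
Excess: 5 − 4 = 1.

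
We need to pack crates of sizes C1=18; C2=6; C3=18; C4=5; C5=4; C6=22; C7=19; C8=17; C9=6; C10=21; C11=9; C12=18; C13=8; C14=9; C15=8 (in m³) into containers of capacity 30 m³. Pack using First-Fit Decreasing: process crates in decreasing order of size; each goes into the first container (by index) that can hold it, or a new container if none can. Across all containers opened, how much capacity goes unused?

22

Sorted descending: 22, 21, 19, 18, 18, 18, 17, 9, 9, 8, 8, 6, 6, 5, 4.
container 1: place 22 m³, 8 m³ left
container 2: place 21 m³, 9 m³ left
container 3: place 19 m³, 11 m³ left
container 4: place 18 m³, 12 m³ left
container 5: place 18 m³, 12 m³ left
container 6: place 18 m³, 12 m³ left
container 7: place 17 m³, 13 m³ left
container 2: place 9 m³, 0 m³ left
container 3: place 9 m³, 2 m³ left
container 1: place 8 m³, 0 m³ left
container 4: place 8 m³, 4 m³ left
container 5: place 6 m³, 6 m³ left
container 5: place 6 m³, 0 m³ left
container 6: place 5 m³, 7 m³ left
container 4: place 4 m³, 0 m³ left
7 containers × 30 m³ = 210 m³; used 188 m³; unused 22 m³.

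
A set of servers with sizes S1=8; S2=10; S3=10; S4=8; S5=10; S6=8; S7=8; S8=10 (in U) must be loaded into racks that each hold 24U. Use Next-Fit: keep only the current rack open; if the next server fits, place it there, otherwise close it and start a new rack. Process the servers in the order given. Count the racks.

4

S1 (8U) → rack 1 (remaining 16U)
S2 (10U) → rack 1 (remaining 6U)
S3 (10U) → rack 2 (remaining 14U)
S4 (8U) → rack 2 (remaining 6U)
S5 (10U) → rack 3 (remaining 14U)
S6 (8U) → rack 3 (remaining 6U)
S7 (8U) → rack 4 (remaining 16U)
S8 (10U) → rack 4 (remaining 6U)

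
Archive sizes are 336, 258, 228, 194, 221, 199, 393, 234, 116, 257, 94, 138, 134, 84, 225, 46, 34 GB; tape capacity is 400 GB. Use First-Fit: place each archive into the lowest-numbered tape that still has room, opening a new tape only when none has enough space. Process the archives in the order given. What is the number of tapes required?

Put 336 GB in tape 1; 64 GB remain.
Put 258 GB in tape 2; 142 GB remain.
Put 228 GB in tape 3; 172 GB remain.
Put 194 GB in tape 4; 206 GB remain.
Put 221 GB in tape 5; 179 GB remain.
Put 199 GB in tape 4; 7 GB remain.
Put 393 GB in tape 6; 7 GB remain.
Put 234 GB in tape 7; 166 GB remain.
Put 116 GB in tape 2; 26 GB remain.
Put 257 GB in tape 8; 143 GB remain.
Put 94 GB in tape 3; 78 GB remain.
Put 138 GB in tape 5; 41 GB remain.
Put 134 GB in tape 7; 32 GB remain.
Put 84 GB in tape 8; 59 GB remain.
Put 225 GB in tape 9; 175 GB remain.
Put 46 GB in tape 1; 18 GB remain.
Put 34 GB in tape 3; 44 GB remain.

9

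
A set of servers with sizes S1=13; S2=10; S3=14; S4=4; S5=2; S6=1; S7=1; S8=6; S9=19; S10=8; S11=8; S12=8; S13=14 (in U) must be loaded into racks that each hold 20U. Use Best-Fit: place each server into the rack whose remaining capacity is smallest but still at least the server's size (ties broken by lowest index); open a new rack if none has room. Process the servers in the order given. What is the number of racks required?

7 racks

Put S1 (13U) in rack 1; 7U remain.
Put S2 (10U) in rack 2; 10U remain.
Put S3 (14U) in rack 3; 6U remain.
Put S4 (4U) in rack 3; 2U remain.
Put S5 (2U) in rack 3; 0U remain.
Put S6 (1U) in rack 1; 6U remain.
Put S7 (1U) in rack 1; 5U remain.
Put S8 (6U) in rack 2; 4U remain.
Put S9 (19U) in rack 4; 1U remain.
Put S10 (8U) in rack 5; 12U remain.
Put S11 (8U) in rack 5; 4U remain.
Put S12 (8U) in rack 6; 12U remain.
Put S13 (14U) in rack 7; 6U remain.
Final racks: [13,1,1] [10,6] [14,4,2] [19] [8,8] [8] [14].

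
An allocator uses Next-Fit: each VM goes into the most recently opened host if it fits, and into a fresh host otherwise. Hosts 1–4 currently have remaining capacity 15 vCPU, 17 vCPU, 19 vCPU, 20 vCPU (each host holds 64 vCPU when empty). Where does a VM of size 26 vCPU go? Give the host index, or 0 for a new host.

Next-Fit only looks at host 4, which has 20 vCPU free.
26 vCPU does not fit, so a new host is opened.

0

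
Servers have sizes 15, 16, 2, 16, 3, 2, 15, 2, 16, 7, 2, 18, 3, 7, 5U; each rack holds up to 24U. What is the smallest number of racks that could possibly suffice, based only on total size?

6

Total size = 15 + 16 + 2 + 16 + 3 + 2 + 15 + 2 + 16 + 7 + 2 + 18 + 3 + 7 + 5 = 129U.
⌈129 / 24⌉ = 6.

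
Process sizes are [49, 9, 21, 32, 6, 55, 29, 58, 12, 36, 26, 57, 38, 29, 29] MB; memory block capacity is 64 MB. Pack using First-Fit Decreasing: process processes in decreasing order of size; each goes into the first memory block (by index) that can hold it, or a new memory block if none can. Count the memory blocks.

Sorted descending: 58, 57, 55, 49, 38, 36, 32, 29, 29, 29, 26, 21, 12, 9, 6.
Put 58 MB in memory block 1; 6 MB remain.
Put 57 MB in memory block 2; 7 MB remain.
Put 55 MB in memory block 3; 9 MB remain.
Put 49 MB in memory block 4; 15 MB remain.
Put 38 MB in memory block 5; 26 MB remain.
Put 36 MB in memory block 6; 28 MB remain.
Put 32 MB in memory block 7; 32 MB remain.
Put 29 MB in memory block 7; 3 MB remain.
Put 29 MB in memory block 8; 35 MB remain.
Put 29 MB in memory block 8; 6 MB remain.
Put 26 MB in memory block 5; 0 MB remain.
Put 21 MB in memory block 6; 7 MB remain.
Put 12 MB in memory block 4; 3 MB remain.
Put 9 MB in memory block 3; 0 MB remain.
Put 6 MB in memory block 1; 0 MB remain.
Final memory blocks: [58,6] [57] [55,9] [49,12] [38,26] [36,21] [32,29] [29,29].

8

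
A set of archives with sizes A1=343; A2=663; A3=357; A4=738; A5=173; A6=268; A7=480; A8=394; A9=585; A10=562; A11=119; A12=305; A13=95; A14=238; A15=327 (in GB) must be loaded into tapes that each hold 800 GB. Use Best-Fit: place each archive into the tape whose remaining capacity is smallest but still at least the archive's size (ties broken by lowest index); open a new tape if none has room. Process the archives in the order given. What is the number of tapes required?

8 tapes

Put A1 (343 GB) in tape 1; 457 GB remain.
Put A2 (663 GB) in tape 2; 137 GB remain.
Put A3 (357 GB) in tape 1; 100 GB remain.
Put A4 (738 GB) in tape 3; 62 GB remain.
Put A5 (173 GB) in tape 4; 627 GB remain.
Put A6 (268 GB) in tape 4; 359 GB remain.
Put A7 (480 GB) in tape 5; 320 GB remain.
Put A8 (394 GB) in tape 6; 406 GB remain.
Put A9 (585 GB) in tape 7; 215 GB remain.
Put A10 (562 GB) in tape 8; 238 GB remain.
Put A11 (119 GB) in tape 2; 18 GB remain.
Put A12 (305 GB) in tape 5; 15 GB remain.
Put A13 (95 GB) in tape 1; 5 GB remain.
Put A14 (238 GB) in tape 8; 0 GB remain.
Put A15 (327 GB) in tape 4; 32 GB remain.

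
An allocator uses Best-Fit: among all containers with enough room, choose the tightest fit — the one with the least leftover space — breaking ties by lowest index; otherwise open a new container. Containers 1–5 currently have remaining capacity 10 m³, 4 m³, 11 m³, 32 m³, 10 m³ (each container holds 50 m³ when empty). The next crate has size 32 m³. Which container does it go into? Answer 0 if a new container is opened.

4

Containers with room: container 4 (32 m³).
Tightest fit is container 4 with 32 m³ free.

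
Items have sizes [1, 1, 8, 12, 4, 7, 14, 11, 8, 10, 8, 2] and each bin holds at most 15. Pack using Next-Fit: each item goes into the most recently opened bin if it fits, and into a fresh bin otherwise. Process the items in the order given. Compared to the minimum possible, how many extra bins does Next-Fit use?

1

Next-Fit: [1,1,8] [12] [4,7] [14] [11] [8] [10] [8,2] → 8 bins.
7 items exceed 7.5 (half the capacity), and no two of those can share a bin, so at least 7 bins are needed.
An optimal packing achieves that bound: [14,1] [12,2,1] [11,4] [10] [8,7] [8] [8] → 7 bins.
Excess: 8 − 7 = 1.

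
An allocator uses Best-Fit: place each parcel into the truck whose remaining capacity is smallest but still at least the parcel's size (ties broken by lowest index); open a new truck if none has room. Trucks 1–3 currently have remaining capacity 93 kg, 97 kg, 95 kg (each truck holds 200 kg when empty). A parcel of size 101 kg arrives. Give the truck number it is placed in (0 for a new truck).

0

No truck has ≥ 101 kg free, so a new truck is opened.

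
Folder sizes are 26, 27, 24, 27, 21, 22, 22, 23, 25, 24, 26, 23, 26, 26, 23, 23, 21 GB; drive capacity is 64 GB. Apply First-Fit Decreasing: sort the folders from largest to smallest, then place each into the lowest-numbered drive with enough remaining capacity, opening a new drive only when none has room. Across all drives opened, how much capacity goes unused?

103

Sorted descending: 27, 27, 26, 26, 26, 26, 25, 24, 24, 23, 23, 23, 23, 22, 22, 21, 21.
drive 1: place 27 GB, 37 GB left
drive 1: place 27 GB, 10 GB left
drive 2: place 26 GB, 38 GB left
drive 2: place 26 GB, 12 GB left
drive 3: place 26 GB, 38 GB left
drive 3: place 26 GB, 12 GB left
drive 4: place 25 GB, 39 GB left
drive 4: place 24 GB, 15 GB left
drive 5: place 24 GB, 40 GB left
drive 5: place 23 GB, 17 GB left
drive 6: place 23 GB, 41 GB left
drive 6: place 23 GB, 18 GB left
drive 7: place 23 GB, 41 GB left
drive 7: place 22 GB, 19 GB left
drive 8: place 22 GB, 42 GB left
drive 8: place 21 GB, 21 GB left
drive 8: place 21 GB, 0 GB left
8 drives × 64 GB = 512 GB; used 409 GB; unused 103 GB.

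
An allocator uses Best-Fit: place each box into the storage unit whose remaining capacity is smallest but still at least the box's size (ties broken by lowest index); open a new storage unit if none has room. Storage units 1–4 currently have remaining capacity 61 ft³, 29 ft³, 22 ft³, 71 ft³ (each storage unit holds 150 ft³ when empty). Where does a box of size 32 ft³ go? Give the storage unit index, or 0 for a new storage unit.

1

Storage units with room: storage unit 1 (61 ft³), storage unit 4 (71 ft³).
Tightest fit is storage unit 1 with 61 ft³ free.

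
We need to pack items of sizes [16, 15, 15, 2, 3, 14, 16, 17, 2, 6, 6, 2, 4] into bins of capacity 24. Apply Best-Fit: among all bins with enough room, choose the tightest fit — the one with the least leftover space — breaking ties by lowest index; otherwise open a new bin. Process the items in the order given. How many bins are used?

6

bin 1: place 16, 8 left
bin 2: place 15, 9 left
bin 3: place 15, 9 left
bin 1: place 2, 6 left
bin 1: place 3, 3 left
bin 4: place 14, 10 left
bin 5: place 16, 8 left
bin 6: place 17, 7 left
bin 1: place 2, 1 left
bin 6: place 6, 1 left
bin 5: place 6, 2 left
bin 5: place 2, 0 left
bin 2: place 4, 5 left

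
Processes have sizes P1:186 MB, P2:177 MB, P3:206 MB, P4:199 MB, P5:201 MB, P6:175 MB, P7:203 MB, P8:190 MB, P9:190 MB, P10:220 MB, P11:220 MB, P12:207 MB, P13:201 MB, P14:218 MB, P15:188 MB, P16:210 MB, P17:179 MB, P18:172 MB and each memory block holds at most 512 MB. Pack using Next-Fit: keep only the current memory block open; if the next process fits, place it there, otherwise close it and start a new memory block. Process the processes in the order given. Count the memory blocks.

9

Put P1 (186 MB) in memory block 1; 326 MB remain.
Put P2 (177 MB) in memory block 1; 149 MB remain.
Put P3 (206 MB) in memory block 2; 306 MB remain.
Put P4 (199 MB) in memory block 2; 107 MB remain.
Put P5 (201 MB) in memory block 3; 311 MB remain.
Put P6 (175 MB) in memory block 3; 136 MB remain.
Put P7 (203 MB) in memory block 4; 309 MB remain.
Put P8 (190 MB) in memory block 4; 119 MB remain.
Put P9 (190 MB) in memory block 5; 322 MB remain.
Put P10 (220 MB) in memory block 5; 102 MB remain.
Put P11 (220 MB) in memory block 6; 292 MB remain.
Put P12 (207 MB) in memory block 6; 85 MB remain.
Put P13 (201 MB) in memory block 7; 311 MB remain.
Put P14 (218 MB) in memory block 7; 93 MB remain.
Put P15 (188 MB) in memory block 8; 324 MB remain.
Put P16 (210 MB) in memory block 8; 114 MB remain.
Put P17 (179 MB) in memory block 9; 333 MB remain.
Put P18 (172 MB) in memory block 9; 161 MB remain.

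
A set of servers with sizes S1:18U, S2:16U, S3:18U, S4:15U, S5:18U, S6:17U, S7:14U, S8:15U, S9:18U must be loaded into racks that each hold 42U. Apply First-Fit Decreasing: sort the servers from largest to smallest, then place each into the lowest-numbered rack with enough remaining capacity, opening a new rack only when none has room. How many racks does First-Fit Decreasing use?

Sorted descending: 18, 18, 18, 18, 17, 16, 15, 15, 14.
Put 18U in rack 1; 24U remain.
Put 18U in rack 1; 6U remain.
Put 18U in rack 2; 24U remain.
Put 18U in rack 2; 6U remain.
Put 17U in rack 3; 25U remain.
Put 16U in rack 3; 9U remain.
Put 15U in rack 4; 27U remain.
Put 15U in rack 4; 12U remain.
Put 14U in rack 5; 28U remain.
Final racks: [18,18] [18,18] [17,16] [15,15] [14].

5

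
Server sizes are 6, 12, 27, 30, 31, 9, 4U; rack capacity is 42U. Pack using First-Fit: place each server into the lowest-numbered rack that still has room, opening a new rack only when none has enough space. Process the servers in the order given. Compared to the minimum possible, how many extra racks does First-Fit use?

1

First-Fit: [6,12,9,4] [27] [30] [31] → 4 racks.
Total size 119U; any packing needs at least ⌈119/42⌉ = 3 racks.
An optimal packing achieves that bound: [31,9] [30,12] [27,6,4] → 3 racks.
Excess: 4 − 3 = 1.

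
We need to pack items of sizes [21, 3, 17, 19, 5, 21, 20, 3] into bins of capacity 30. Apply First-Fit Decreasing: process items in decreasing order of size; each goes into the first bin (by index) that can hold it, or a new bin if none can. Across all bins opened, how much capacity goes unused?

41

Sorted descending: 21, 21, 20, 19, 17, 5, 3, 3.
bin 1: place 21, 9 left
bin 2: place 21, 9 left
bin 3: place 20, 10 left
bin 4: place 19, 11 left
bin 5: place 17, 13 left
bin 1: place 5, 4 left
bin 1: place 3, 1 left
bin 2: place 3, 6 left
5 bins × 30 = 150; used 109; unused 41.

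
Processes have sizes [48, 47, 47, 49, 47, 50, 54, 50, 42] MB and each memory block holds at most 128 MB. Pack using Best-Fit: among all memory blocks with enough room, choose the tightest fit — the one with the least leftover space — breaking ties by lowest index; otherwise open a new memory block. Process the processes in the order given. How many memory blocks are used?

5

memory block 1: place 48 MB, 80 MB left
memory block 1: place 47 MB, 33 MB left
memory block 2: place 47 MB, 81 MB left
memory block 2: place 49 MB, 32 MB left
memory block 3: place 47 MB, 81 MB left
memory block 3: place 50 MB, 31 MB left
memory block 4: place 54 MB, 74 MB left
memory block 4: place 50 MB, 24 MB left
memory block 5: place 42 MB, 86 MB left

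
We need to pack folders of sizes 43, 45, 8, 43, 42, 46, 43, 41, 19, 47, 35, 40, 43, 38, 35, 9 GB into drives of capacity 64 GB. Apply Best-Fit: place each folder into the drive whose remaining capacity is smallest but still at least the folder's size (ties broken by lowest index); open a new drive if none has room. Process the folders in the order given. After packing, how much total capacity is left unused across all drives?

255

43 GB → drive 1 (remaining 21 GB)
45 GB → drive 2 (remaining 19 GB)
8 GB → drive 2 (remaining 11 GB)
43 GB → drive 3 (remaining 21 GB)
42 GB → drive 4 (remaining 22 GB)
46 GB → drive 5 (remaining 18 GB)
43 GB → drive 6 (remaining 21 GB)
41 GB → drive 7 (remaining 23 GB)
19 GB → drive 1 (remaining 2 GB)
47 GB → drive 8 (remaining 17 GB)
35 GB → drive 9 (remaining 29 GB)
40 GB → drive 10 (remaining 24 GB)
43 GB → drive 11 (remaining 21 GB)
38 GB → drive 12 (remaining 26 GB)
35 GB → drive 13 (remaining 29 GB)
9 GB → drive 2 (remaining 2 GB)
13 drives × 64 GB = 832 GB; used 577 GB; unused 255 GB.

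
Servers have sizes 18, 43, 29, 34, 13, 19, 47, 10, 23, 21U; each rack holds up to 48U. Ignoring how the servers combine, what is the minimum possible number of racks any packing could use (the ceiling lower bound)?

6 racks

Total size = 18 + 43 + 29 + 34 + 13 + 19 + 47 + 10 + 23 + 21 = 257U.
⌈257 / 48⌉ = 6.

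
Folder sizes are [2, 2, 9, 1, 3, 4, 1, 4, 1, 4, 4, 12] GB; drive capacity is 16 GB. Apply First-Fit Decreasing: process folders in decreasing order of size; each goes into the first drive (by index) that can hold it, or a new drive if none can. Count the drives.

Sorted descending: 12, 9, 4, 4, 4, 4, 3, 2, 2, 1, 1, 1.
Put 12 GB in drive 1; 4 GB remain.
Put 9 GB in drive 2; 7 GB remain.
Put 4 GB in drive 1; 0 GB remain.
Put 4 GB in drive 2; 3 GB remain.
Put 4 GB in drive 3; 12 GB remain.
Put 4 GB in drive 3; 8 GB remain.
Put 3 GB in drive 2; 0 GB remain.
Put 2 GB in drive 3; 6 GB remain.
Put 2 GB in drive 3; 4 GB remain.
Put 1 GB in drive 3; 3 GB remain.
Put 1 GB in drive 3; 2 GB remain.
Put 1 GB in drive 3; 1 GB remain.
Final drives: [12,4] [9,4,3] [4,4,2,2,1,1,1].

3 drives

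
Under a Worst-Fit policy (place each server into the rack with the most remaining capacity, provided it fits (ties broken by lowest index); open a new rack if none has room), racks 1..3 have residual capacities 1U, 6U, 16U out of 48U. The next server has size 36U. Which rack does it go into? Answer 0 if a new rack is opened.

0

No rack has ≥ 36U free, so a new rack is opened.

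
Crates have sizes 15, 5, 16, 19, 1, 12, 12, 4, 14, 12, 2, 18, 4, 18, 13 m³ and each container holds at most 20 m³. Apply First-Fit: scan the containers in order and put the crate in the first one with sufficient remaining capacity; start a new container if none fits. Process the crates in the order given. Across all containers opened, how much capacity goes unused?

15 m³ → container 1 (remaining 5 m³)
5 m³ → container 1 (remaining 0 m³)
16 m³ → container 2 (remaining 4 m³)
19 m³ → container 3 (remaining 1 m³)
1 m³ → container 2 (remaining 3 m³)
12 m³ → container 4 (remaining 8 m³)
12 m³ → container 5 (remaining 8 m³)
4 m³ → container 4 (remaining 4 m³)
14 m³ → container 6 (remaining 6 m³)
12 m³ → container 7 (remaining 8 m³)
2 m³ → container 2 (remaining 1 m³)
18 m³ → container 8 (remaining 2 m³)
4 m³ → container 4 (remaining 0 m³)
18 m³ → container 9 (remaining 2 m³)
13 m³ → container 10 (remaining 7 m³)
10 containers × 20 m³ = 200 m³; used 165 m³; unused 35 m³.

35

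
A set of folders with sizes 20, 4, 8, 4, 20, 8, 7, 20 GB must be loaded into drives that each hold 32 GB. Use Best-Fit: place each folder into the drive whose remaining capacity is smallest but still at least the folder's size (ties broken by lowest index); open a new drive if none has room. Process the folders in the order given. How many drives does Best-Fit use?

drive 1: place 20 GB, 12 GB left
drive 1: place 4 GB, 8 GB left
drive 1: place 8 GB, 0 GB left
drive 2: place 4 GB, 28 GB left
drive 2: place 20 GB, 8 GB left
drive 2: place 8 GB, 0 GB left
drive 3: place 7 GB, 25 GB left
drive 3: place 20 GB, 5 GB left
Final drives: [20,4,8] [4,20,8] [7,20].

3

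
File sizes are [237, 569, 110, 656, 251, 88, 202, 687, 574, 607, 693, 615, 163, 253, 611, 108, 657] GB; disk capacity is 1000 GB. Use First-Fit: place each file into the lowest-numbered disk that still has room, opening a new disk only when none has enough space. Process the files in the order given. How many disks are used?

9

Put 237 GB in disk 1; 763 GB remain.
Put 569 GB in disk 1; 194 GB remain.
Put 110 GB in disk 1; 84 GB remain.
Put 656 GB in disk 2; 344 GB remain.
Put 251 GB in disk 2; 93 GB remain.
Put 88 GB in disk 2; 5 GB remain.
Put 202 GB in disk 3; 798 GB remain.
Put 687 GB in disk 3; 111 GB remain.
Put 574 GB in disk 4; 426 GB remain.
Put 607 GB in disk 5; 393 GB remain.
Put 693 GB in disk 6; 307 GB remain.
Put 615 GB in disk 7; 385 GB remain.
Put 163 GB in disk 4; 263 GB remain.
Put 253 GB in disk 4; 10 GB remain.
Put 611 GB in disk 8; 389 GB remain.
Put 108 GB in disk 3; 3 GB remain.
Put 657 GB in disk 9; 343 GB remain.
Final disks: [237,569,110] [656,251,88] [202,687,108] [574,163,253] [607] [693] [615] [611] [657].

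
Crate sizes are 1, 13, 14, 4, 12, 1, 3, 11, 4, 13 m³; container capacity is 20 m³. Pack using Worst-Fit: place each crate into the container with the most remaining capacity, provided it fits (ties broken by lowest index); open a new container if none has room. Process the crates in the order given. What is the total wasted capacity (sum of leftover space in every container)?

24

1 m³ → container 1 (remaining 19 m³)
13 m³ → container 1 (remaining 6 m³)
14 m³ → container 2 (remaining 6 m³)
4 m³ → container 1 (remaining 2 m³)
12 m³ → container 3 (remaining 8 m³)
1 m³ → container 3 (remaining 7 m³)
3 m³ → container 3 (remaining 4 m³)
11 m³ → container 4 (remaining 9 m³)
4 m³ → container 4 (remaining 5 m³)
13 m³ → container 5 (remaining 7 m³)
5 containers × 20 m³ = 100 m³; used 76 m³; unused 24 m³.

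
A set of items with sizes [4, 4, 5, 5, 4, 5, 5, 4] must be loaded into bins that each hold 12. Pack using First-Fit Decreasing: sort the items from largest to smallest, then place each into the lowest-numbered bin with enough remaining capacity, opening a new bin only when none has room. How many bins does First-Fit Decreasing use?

Sorted descending: 5, 5, 5, 5, 4, 4, 4, 4.
5 → bin 1 (remaining 7)
5 → bin 1 (remaining 2)
5 → bin 2 (remaining 7)
5 → bin 2 (remaining 2)
4 → bin 3 (remaining 8)
4 → bin 3 (remaining 4)
4 → bin 3 (remaining 0)
4 → bin 4 (remaining 8)

4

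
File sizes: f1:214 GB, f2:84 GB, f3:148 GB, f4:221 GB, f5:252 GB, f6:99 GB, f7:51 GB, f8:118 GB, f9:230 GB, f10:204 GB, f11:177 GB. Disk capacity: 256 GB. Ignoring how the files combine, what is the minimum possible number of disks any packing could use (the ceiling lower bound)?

Total size = 214 + 84 + 148 + 221 + 252 + 99 + 51 + 118 + 230 + 204 + 177 = 1798 GB.
⌈1798 / 256⌉ = 8.

8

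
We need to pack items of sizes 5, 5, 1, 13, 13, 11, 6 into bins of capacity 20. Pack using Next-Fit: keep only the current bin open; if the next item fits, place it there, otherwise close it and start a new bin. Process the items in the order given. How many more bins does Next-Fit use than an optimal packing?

1

Next-Fit: [5,5,1] [13] [13] [11,6] → 4 bins.
Total size 54; any packing needs at least ⌈54/20⌉ = 3 bins.
An optimal packing achieves that bound: [13,6,1] [13,5] [11,5] → 3 bins.
Excess: 4 − 3 = 1.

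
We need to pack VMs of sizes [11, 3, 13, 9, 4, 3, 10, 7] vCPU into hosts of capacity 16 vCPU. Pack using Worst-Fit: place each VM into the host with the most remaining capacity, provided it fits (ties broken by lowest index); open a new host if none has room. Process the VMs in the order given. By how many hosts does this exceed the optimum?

Worst-Fit: [11,3] [13,3] [9,4] [10] [7] → 5 hosts.
Total size 60 vCPU; any packing needs at least ⌈60/16⌉ = 4 hosts.
An optimal packing achieves that bound: [13,3] [11,4] [10,3] [9,7] → 4 hosts.
Excess: 5 − 4 = 1.

1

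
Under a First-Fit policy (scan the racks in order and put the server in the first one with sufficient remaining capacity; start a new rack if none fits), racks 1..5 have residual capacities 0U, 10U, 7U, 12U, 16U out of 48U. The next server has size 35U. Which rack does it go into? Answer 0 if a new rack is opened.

No rack has ≥ 35U free, so a new rack is opened.

0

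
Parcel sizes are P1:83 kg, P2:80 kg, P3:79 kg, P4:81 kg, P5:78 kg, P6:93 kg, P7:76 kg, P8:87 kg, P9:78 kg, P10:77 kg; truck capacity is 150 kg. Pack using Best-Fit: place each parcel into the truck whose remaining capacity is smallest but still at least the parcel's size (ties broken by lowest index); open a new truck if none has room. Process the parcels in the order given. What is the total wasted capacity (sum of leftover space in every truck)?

P1 (83 kg) → truck 1 (remaining 67 kg)
P2 (80 kg) → truck 2 (remaining 70 kg)
P3 (79 kg) → truck 3 (remaining 71 kg)
P4 (81 kg) → truck 4 (remaining 69 kg)
P5 (78 kg) → truck 5 (remaining 72 kg)
P6 (93 kg) → truck 6 (remaining 57 kg)
P7 (76 kg) → truck 7 (remaining 74 kg)
P8 (87 kg) → truck 8 (remaining 63 kg)
P9 (78 kg) → truck 9 (remaining 72 kg)
P10 (77 kg) → truck 10 (remaining 73 kg)
10 trucks × 150 kg = 1500 kg; used 812 kg; unused 688 kg.

688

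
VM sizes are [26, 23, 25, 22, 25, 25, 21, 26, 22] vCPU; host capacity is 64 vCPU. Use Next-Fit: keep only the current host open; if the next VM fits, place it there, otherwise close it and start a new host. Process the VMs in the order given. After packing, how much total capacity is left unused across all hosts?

host 1: place 26 vCPU, 38 vCPU left
host 1: place 23 vCPU, 15 vCPU left
host 2: place 25 vCPU, 39 vCPU left
host 2: place 22 vCPU, 17 vCPU left
host 3: place 25 vCPU, 39 vCPU left
host 3: place 25 vCPU, 14 vCPU left
host 4: place 21 vCPU, 43 vCPU left
host 4: place 26 vCPU, 17 vCPU left
host 5: place 22 vCPU, 42 vCPU left
5 hosts × 64 vCPU = 320 vCPU; used 215 vCPU; unused 105 vCPU.

105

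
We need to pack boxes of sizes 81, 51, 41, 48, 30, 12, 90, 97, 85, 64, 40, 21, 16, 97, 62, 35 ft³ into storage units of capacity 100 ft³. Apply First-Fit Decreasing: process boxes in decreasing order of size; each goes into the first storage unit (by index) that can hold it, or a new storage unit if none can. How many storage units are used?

10

Sorted descending: 97, 97, 90, 85, 81, 64, 62, 51, 48, 41, 40, 35, 30, 21, 16, 12.
storage unit 1: place 97 ft³, 3 ft³ left
storage unit 2: place 97 ft³, 3 ft³ left
storage unit 3: place 90 ft³, 10 ft³ left
storage unit 4: place 85 ft³, 15 ft³ left
storage unit 5: place 81 ft³, 19 ft³ left
storage unit 6: place 64 ft³, 36 ft³ left
storage unit 7: place 62 ft³, 38 ft³ left
storage unit 8: place 51 ft³, 49 ft³ left
storage unit 8: place 48 ft³, 1 ft³ left
storage unit 9: place 41 ft³, 59 ft³ left
storage unit 9: place 40 ft³, 19 ft³ left
storage unit 6: place 35 ft³, 1 ft³ left
storage unit 7: place 30 ft³, 8 ft³ left
storage unit 10: place 21 ft³, 79 ft³ left
storage unit 5: place 16 ft³, 3 ft³ left
storage unit 4: place 12 ft³, 3 ft³ left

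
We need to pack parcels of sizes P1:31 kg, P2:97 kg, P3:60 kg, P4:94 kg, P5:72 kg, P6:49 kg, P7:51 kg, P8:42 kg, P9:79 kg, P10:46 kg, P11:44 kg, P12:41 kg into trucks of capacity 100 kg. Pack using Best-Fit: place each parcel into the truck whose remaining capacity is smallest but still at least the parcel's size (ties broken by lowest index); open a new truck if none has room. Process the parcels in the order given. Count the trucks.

truck 1: place P1 (31 kg), 69 kg left
truck 2: place P2 (97 kg), 3 kg left
truck 1: place P3 (60 kg), 9 kg left
truck 3: place P4 (94 kg), 6 kg left
truck 4: place P5 (72 kg), 28 kg left
truck 5: place P6 (49 kg), 51 kg left
truck 5: place P7 (51 kg), 0 kg left
truck 6: place P8 (42 kg), 58 kg left
truck 7: place P9 (79 kg), 21 kg left
truck 6: place P10 (46 kg), 12 kg left
truck 8: place P11 (44 kg), 56 kg left
truck 8: place P12 (41 kg), 15 kg left
Final trucks: [31,60] [97] [94] [72] [49,51] [42,46] [79] [44,41].

8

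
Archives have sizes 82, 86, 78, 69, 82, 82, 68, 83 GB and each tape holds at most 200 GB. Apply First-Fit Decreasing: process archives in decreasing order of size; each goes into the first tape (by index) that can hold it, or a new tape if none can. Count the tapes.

Sorted descending: 86, 83, 82, 82, 82, 78, 69, 68.
Put 86 GB in tape 1; 114 GB remain.
Put 83 GB in tape 1; 31 GB remain.
Put 82 GB in tape 2; 118 GB remain.
Put 82 GB in tape 2; 36 GB remain.
Put 82 GB in tape 3; 118 GB remain.
Put 78 GB in tape 3; 40 GB remain.
Put 69 GB in tape 4; 131 GB remain.
Put 68 GB in tape 4; 63 GB remain.

4 tapes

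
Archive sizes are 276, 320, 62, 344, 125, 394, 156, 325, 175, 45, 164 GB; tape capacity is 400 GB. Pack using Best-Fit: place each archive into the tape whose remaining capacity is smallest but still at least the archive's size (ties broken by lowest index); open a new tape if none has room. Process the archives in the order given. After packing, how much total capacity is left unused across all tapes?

414

Put 276 GB in tape 1; 124 GB remain.
Put 320 GB in tape 2; 80 GB remain.
Put 62 GB in tape 2; 18 GB remain.
Put 344 GB in tape 3; 56 GB remain.
Put 125 GB in tape 4; 275 GB remain.
Put 394 GB in tape 5; 6 GB remain.
Put 156 GB in tape 4; 119 GB remain.
Put 325 GB in tape 6; 75 GB remain.
Put 175 GB in tape 7; 225 GB remain.
Put 45 GB in tape 3; 11 GB remain.
Put 164 GB in tape 7; 61 GB remain.
7 tapes × 400 GB = 2800 GB; used 2386 GB; unused 414 GB.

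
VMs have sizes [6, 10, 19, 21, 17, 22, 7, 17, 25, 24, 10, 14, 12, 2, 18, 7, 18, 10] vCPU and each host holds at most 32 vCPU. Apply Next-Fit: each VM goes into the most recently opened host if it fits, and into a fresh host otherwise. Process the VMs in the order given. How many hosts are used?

12

Put 6 vCPU in host 1; 26 vCPU remain.
Put 10 vCPU in host 1; 16 vCPU remain.
Put 19 vCPU in host 2; 13 vCPU remain.
Put 21 vCPU in host 3; 11 vCPU remain.
Put 17 vCPU in host 4; 15 vCPU remain.
Put 22 vCPU in host 5; 10 vCPU remain.
Put 7 vCPU in host 5; 3 vCPU remain.
Put 17 vCPU in host 6; 15 vCPU remain.
Put 25 vCPU in host 7; 7 vCPU remain.
Put 24 vCPU in host 8; 8 vCPU remain.
Put 10 vCPU in host 9; 22 vCPU remain.
Put 14 vCPU in host 9; 8 vCPU remain.
Put 12 vCPU in host 10; 20 vCPU remain.
Put 2 vCPU in host 10; 18 vCPU remain.
Put 18 vCPU in host 10; 0 vCPU remain.
Put 7 vCPU in host 11; 25 vCPU remain.
Put 18 vCPU in host 11; 7 vCPU remain.
Put 10 vCPU in host 12; 22 vCPU remain.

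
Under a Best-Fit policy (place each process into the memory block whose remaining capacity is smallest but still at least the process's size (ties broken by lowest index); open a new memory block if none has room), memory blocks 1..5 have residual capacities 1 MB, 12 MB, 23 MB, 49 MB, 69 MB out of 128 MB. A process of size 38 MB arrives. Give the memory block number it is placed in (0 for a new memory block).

Memory blocks with room: memory block 4 (49 MB), memory block 5 (69 MB).
Tightest fit is memory block 4 with 49 MB free.

4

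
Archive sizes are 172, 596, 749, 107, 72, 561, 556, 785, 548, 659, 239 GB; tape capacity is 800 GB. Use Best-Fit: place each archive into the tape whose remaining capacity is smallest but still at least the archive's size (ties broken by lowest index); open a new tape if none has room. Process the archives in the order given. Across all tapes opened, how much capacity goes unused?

556

172 GB → tape 1 (remaining 628 GB)
596 GB → tape 1 (remaining 32 GB)
749 GB → tape 2 (remaining 51 GB)
107 GB → tape 3 (remaining 693 GB)
72 GB → tape 3 (remaining 621 GB)
561 GB → tape 3 (remaining 60 GB)
556 GB → tape 4 (remaining 244 GB)
785 GB → tape 5 (remaining 15 GB)
548 GB → tape 6 (remaining 252 GB)
659 GB → tape 7 (remaining 141 GB)
239 GB → tape 4 (remaining 5 GB)
7 tapes × 800 GB = 5600 GB; used 5044 GB; unused 556 GB.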